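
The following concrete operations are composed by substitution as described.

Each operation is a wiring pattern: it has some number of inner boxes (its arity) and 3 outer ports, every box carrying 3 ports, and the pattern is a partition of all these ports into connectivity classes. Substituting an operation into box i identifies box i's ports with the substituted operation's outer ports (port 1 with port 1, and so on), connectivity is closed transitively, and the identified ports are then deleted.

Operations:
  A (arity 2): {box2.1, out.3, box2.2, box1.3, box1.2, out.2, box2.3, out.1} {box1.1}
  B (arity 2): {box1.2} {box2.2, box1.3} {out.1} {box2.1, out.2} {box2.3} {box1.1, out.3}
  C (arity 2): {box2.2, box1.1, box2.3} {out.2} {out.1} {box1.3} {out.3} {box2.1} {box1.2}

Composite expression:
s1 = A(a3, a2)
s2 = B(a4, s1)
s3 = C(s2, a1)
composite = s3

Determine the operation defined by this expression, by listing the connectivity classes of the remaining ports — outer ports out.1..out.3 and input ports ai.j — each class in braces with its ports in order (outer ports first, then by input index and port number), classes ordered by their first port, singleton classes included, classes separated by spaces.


{out.1} {out.2} {out.3} {a1.1} {a1.2, a1.3} {a2.1, a2.2, a2.3, a3.2, a3.3, a4.3} {a3.1} {a4.1} {a4.2}

Treat the ports identified at C as solder joints: merge, then drop.
stage A: inputs (a3, a2), connectivity {out.1, out.2, out.3, a2.1, a2.2, a2.3, a3.2, a3.3} {a3.1}, out.j its boundary
stage B: inputs (a4, a3, a2), connectivity {out.1} {out.2, a2.1, a2.2, a2.3, a3.2, a3.3, a4.3} {out.3, a4.1} {a3.1} {a4.2}, out.j its boundary
stage C: inputs (a4, a3, a2, a1), connectivity {out.1} {out.2} {out.3} {a1.1} {a1.2, a1.3} {a2.1, a2.2, a2.3, a3.2, a3.3, a4.3} {a3.1} {a4.1} {a4.2}, out.j its boundary


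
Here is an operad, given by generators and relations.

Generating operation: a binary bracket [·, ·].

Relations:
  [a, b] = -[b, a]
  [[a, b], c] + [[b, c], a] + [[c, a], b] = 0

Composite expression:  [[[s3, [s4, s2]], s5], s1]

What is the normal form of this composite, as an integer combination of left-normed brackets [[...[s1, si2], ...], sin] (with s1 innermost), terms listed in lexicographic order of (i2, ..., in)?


-[[[[s1, s2], s4], s3], s5] + [[[[s1, s3], s2], s4], s5] - [[[[s1, s3], s4], s2], s5] + [[[[s1, s4], s2], s3], s5] + [[[[s1, s5], s2], s4], s3] - [[[[s1, s5], s3], s2], s4] + [[[[s1, s5], s3], s4], s2] - [[[[s1, s5], s4], s2], s3]


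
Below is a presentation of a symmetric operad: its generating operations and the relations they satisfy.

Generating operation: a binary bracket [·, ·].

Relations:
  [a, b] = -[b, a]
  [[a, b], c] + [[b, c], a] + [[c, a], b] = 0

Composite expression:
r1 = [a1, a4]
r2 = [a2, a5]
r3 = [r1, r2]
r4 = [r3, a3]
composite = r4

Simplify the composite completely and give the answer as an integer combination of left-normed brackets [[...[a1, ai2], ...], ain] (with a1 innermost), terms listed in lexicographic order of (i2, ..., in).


[[[[a1, a4], a2], a5], a3] - [[[[a1, a4], a5], a2], a3]

Antisymmetry and Jacobi reduce to a1-anchored left-normed brackets.
Composite bracket: [[[a1, a4], [a2, a5]], a3]
Full expansion: 16 signed words from ab - ba (2^4 = 16).
Words beginning with a1 determine it all:
  word a1a4a2a5a3 has sign +1, contributing +[[[[a1, a4], a2], a5], a3]
  word a1a4a5a2a3 has sign -1, contributing -[[[[a1, a4], a5], a2], a3]


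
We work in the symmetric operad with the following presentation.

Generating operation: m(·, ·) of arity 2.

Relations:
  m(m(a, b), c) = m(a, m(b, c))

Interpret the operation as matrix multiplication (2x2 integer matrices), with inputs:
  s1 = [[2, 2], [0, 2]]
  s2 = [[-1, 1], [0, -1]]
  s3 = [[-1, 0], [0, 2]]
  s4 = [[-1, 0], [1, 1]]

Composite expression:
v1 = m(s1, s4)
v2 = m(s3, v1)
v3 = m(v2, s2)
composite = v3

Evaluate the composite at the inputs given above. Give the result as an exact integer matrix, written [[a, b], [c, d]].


[[0, 2], [-4, 0]]

m(s1, s4) = [[0, 2], [2, 2]]
m(s3, m(s1, s4)) = [[0, -2], [4, 4]]
m(m(s3, m(s1, s4)), s2) = [[0, 2], [-4, 0]]


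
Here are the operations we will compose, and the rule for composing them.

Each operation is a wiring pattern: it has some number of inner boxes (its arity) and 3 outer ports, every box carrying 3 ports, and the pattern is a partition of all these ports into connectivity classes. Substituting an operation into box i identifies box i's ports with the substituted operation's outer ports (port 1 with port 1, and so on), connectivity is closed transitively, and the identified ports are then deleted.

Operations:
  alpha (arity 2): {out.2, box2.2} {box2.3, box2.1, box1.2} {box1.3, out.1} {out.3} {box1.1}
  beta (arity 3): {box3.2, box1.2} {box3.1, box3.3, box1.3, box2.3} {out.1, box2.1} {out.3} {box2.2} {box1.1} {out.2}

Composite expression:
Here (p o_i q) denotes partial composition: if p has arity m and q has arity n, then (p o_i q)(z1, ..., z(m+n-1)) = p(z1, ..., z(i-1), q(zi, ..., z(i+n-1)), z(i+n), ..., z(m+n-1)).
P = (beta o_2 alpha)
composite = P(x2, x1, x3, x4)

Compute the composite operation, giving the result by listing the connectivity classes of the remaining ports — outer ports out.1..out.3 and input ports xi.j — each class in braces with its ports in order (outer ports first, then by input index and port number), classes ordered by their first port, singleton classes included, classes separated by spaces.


{out.1, x1.3} {out.2} {out.3} {x1.1} {x1.2, x3.1, x3.3} {x2.1} {x2.2, x4.2} {x2.3, x4.1, x4.3} {x3.2}


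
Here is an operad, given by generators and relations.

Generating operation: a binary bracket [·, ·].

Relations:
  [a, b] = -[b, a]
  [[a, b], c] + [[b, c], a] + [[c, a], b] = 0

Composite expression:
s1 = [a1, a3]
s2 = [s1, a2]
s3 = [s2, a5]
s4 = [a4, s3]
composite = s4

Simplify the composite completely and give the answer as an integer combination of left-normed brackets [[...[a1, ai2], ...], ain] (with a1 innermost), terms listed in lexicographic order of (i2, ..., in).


-[[[[a1, a3], a2], a5], a4]

Expand each bracket as ab - ba; the a1-initial words give the coefficients.
Composite bracket: [a4, [[[a1, a3], a2], a5]]
Under [a, b] = ab - ba we get 16 signed associative words (2^4 = 16).
Collect the words opening with a1:
  a1a3a2a5a4 appears with sign -1, giving the term -[[[[a1, a3], a2], a5], a4]


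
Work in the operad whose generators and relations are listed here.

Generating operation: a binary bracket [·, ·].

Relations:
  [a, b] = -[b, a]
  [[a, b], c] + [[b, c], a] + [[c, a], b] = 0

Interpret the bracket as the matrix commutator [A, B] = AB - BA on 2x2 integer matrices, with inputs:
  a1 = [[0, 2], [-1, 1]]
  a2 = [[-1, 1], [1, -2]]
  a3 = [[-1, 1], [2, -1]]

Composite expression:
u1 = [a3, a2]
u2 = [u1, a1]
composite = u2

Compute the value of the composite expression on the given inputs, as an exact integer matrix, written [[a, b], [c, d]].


[a3, a2] = [[-1, -1], [2, 1]]
[[a3, a2], a1] = [[-3, -5], [-4, 3]]

[[-3, -5], [-4, 3]]


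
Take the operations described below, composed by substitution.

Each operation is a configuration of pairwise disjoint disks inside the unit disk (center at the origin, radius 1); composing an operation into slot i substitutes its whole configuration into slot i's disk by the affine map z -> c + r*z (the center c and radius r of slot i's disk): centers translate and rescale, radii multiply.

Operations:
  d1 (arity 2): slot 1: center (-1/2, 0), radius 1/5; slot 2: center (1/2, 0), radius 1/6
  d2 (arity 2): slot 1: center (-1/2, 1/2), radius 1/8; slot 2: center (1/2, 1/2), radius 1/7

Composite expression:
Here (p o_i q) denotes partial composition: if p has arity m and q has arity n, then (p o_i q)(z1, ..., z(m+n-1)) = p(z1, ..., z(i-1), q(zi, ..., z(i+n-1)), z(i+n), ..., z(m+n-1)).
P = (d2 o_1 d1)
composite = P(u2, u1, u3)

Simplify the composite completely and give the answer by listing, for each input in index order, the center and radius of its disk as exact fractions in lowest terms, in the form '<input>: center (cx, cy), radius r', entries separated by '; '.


Each u-disk chains the slot maps above it in d2; radii multiply.
input u2: applying the 2 nested substitutions gives center (-9/16, 1/2), radius 1/40
input u1: applying the 2 nested substitutions gives center (-7/16, 1/2), radius 1/48
input u3: applying the 1 nested substitution gives center (1/2, 1/2), radius 1/7

u1: center (-7/16, 1/2), radius 1/48; u2: center (-9/16, 1/2), radius 1/40; u3: center (1/2, 1/2), radius 1/7


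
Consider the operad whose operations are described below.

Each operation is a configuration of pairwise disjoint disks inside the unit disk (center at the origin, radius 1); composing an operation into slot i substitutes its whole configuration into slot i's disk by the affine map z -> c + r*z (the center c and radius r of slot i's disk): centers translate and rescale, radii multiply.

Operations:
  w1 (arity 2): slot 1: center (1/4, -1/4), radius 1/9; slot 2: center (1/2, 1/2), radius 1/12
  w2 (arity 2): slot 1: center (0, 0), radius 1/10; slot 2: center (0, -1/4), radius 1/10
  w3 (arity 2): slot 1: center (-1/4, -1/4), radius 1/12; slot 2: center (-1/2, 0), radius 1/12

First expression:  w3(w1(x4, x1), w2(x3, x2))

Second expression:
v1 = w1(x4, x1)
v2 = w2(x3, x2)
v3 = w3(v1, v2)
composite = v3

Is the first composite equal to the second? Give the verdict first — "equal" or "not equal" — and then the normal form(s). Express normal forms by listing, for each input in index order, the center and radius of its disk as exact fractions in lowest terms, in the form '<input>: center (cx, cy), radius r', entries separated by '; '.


In normal form, the first expression is x1: center (-5/24, -5/24), radius 1/144; x2: center (-1/2, -1/48), radius 1/120; x3: center (-1/2, 0), radius 1/120; x4: center (-11/48, -13/48), radius 1/108
In normal form, the second expression is x1: center (-5/24, -5/24), radius 1/144; x2: center (-1/2, -1/48), radius 1/120; x3: center (-1/2, 0), radius 1/120; x4: center (-11/48, -13/48), radius 1/108
Identical normal forms: equal.

equal; the common form is x1: center (-5/24, -5/24), radius 1/144; x2: center (-1/2, -1/48), radius 1/120; x3: center (-1/2, 0), radius 1/120; x4: center (-11/48, -13/48), radius 1/108


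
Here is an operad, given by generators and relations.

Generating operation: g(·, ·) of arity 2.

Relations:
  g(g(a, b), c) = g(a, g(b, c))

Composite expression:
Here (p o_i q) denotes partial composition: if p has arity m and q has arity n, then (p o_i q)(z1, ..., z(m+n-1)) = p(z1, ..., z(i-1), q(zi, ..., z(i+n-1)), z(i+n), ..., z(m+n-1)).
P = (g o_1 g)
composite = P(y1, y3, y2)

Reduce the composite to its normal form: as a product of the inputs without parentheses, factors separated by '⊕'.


y1 ⊕ y3 ⊕ y2


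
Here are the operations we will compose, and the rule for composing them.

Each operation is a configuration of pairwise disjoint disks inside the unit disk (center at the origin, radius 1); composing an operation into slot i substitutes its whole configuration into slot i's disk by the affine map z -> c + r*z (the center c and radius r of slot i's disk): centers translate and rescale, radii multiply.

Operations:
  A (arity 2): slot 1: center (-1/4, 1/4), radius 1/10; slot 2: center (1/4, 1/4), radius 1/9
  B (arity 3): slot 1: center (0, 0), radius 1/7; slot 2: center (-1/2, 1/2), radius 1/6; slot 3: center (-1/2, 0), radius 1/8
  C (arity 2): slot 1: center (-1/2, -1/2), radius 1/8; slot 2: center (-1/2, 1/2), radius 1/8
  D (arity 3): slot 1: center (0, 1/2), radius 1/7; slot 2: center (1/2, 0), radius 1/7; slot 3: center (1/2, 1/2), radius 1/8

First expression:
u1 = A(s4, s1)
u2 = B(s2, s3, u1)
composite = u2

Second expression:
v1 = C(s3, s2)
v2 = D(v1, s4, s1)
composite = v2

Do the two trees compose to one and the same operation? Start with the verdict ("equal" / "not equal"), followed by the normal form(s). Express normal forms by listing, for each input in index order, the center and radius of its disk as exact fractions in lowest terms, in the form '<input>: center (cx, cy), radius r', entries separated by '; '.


not equal — first s1: center (-15/32, 1/32), radius 1/72; s2: center (0, 0), radius 1/7; s3: center (-1/2, 1/2), radius 1/6; s4: center (-17/32, 1/32), radius 1/80, second s1: center (1/2, 1/2), radius 1/8; s2: center (-1/14, 4/7), radius 1/56; s3: center (-1/14, 3/7), radius 1/56; s4: center (1/2, 0), radius 1/7

The first composite normalizes to s1: center (-15/32, 1/32), radius 1/72; s2: center (0, 0), radius 1/7; s3: center (-1/2, 1/2), radius 1/6; s4: center (-17/32, 1/32), radius 1/80
The second composite normalizes to s1: center (1/2, 1/2), radius 1/8; s2: center (-1/14, 4/7), radius 1/56; s3: center (-1/14, 3/7), radius 1/56; s4: center (1/2, 0), radius 1/7
The forms do not match — not equal.


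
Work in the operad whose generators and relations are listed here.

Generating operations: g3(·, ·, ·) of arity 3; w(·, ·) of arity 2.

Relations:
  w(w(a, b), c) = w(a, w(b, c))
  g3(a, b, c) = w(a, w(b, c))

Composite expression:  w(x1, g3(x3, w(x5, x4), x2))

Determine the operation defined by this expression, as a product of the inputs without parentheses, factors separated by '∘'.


All parenthesizations of w agree; list the x-inputs left to right.
w(x5, x4) reduces to x5 ∘ x4
g3(x3, w(x5, x4), x2) reduces to x3 ∘ x5 ∘ x4 ∘ x2
w(x1, g3(x3, w(x5, x4), x2)) reduces to x1 ∘ x3 ∘ x5 ∘ x4 ∘ x2

x1 ∘ x3 ∘ x5 ∘ x4 ∘ x2


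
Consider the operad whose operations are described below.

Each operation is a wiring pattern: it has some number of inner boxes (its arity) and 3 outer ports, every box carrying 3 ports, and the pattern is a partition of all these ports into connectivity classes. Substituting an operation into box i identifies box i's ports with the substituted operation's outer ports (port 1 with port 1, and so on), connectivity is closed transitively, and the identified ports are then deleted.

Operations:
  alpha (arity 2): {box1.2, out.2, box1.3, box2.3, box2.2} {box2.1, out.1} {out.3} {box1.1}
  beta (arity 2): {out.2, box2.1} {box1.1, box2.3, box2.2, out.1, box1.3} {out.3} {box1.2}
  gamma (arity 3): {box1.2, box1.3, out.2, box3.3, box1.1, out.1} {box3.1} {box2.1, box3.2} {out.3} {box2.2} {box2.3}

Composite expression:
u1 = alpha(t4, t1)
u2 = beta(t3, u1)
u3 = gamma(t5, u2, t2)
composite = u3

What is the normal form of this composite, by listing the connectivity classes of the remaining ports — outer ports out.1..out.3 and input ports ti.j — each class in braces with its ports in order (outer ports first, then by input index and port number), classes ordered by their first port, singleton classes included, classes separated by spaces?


{out.1, out.2, t2.3, t5.1, t5.2, t5.3} {out.3} {t1.1} {t1.2, t1.3, t2.2, t3.1, t3.3, t4.2, t4.3} {t2.1} {t3.2} {t4.1}

Reachability decides: close wires over gamma-identified ports.
alpha over (t4, t1) gives {out.1, t1.1} {out.2, t1.2, t1.3, t4.2, t4.3} {out.3} {t4.1}, out.j being that stage's outer ports
beta over (t3, t4, t1) gives {out.1, t1.2, t1.3, t3.1, t3.3, t4.2, t4.3} {out.2, t1.1} {out.3} {t3.2} {t4.1}, out.j being that stage's outer ports
gamma over (t5, t3, t4, t1, t2) gives {out.1, out.2, t2.3, t5.1, t5.2, t5.3} {out.3} {t1.1} {t1.2, t1.3, t2.2, t3.1, t3.3, t4.2, t4.3} {t2.1} {t3.2} {t4.1}, out.j being that stage's outer ports


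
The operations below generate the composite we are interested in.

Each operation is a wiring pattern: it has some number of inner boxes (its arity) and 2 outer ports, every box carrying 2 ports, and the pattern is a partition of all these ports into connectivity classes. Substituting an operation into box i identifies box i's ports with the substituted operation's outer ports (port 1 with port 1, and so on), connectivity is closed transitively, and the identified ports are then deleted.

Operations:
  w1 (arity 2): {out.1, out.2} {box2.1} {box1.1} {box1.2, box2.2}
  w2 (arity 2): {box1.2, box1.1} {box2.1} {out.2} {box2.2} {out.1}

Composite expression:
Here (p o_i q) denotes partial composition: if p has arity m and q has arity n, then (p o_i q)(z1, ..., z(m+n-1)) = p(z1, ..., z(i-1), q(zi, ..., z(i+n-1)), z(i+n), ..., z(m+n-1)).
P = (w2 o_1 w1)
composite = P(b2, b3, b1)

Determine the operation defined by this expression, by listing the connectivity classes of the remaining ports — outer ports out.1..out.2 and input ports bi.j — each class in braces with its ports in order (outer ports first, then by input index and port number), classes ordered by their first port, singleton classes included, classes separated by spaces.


{out.1} {out.2} {b1.1} {b1.2} {b2.1} {b2.2, b3.2} {b3.1}

Treat the ports identified at w2 as solder joints: merge, then drop.
the subtree at w1 composes to {out.1, out.2} {b2.1} {b2.2, b3.2} {b3.1} on (b2, b3); out.j = own outer ports
the subtree at w2 composes to {out.1} {out.2} {b1.1} {b1.2} {b2.1} {b2.2, b3.2} {b3.1} on (b2, b3, b1); out.j = own outer ports


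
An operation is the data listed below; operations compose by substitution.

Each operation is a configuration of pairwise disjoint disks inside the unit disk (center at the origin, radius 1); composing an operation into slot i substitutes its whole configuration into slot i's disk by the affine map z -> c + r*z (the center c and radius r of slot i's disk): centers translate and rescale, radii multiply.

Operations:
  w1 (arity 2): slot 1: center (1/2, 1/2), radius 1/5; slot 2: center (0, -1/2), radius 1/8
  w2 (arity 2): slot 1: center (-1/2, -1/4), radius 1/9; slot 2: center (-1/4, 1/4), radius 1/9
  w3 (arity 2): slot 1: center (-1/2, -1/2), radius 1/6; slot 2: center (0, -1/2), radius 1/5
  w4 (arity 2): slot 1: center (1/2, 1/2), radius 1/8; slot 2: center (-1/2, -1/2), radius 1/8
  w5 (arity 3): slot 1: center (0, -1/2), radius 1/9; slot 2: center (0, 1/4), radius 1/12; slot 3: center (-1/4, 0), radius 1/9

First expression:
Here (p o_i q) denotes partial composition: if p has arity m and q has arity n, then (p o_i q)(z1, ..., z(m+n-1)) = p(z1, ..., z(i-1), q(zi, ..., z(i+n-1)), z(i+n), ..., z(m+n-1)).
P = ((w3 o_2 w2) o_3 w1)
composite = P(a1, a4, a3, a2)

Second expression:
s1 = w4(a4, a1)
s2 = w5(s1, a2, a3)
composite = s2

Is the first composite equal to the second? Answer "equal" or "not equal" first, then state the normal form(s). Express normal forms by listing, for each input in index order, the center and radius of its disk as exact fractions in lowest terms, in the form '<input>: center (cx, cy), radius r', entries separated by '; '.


not equal — first a1: center (-1/2, -1/2), radius 1/6; a2: center (-1/20, -83/180), radius 1/360; a3: center (-7/180, -79/180), radius 1/225; a4: center (-1/10, -11/20), radius 1/45, second a1: center (-1/18, -5/9), radius 1/72; a2: center (0, 1/4), radius 1/12; a3: center (-1/4, 0), radius 1/9; a4: center (1/18, -4/9), radius 1/72

In normal form, the first expression is a1: center (-1/2, -1/2), radius 1/6; a2: center (-1/20, -83/180), radius 1/360; a3: center (-7/180, -79/180), radius 1/225; a4: center (-1/10, -11/20), radius 1/45
In normal form, the second expression is a1: center (-1/18, -5/9), radius 1/72; a2: center (0, 1/4), radius 1/12; a3: center (-1/4, 0), radius 1/9; a4: center (1/18, -4/9), radius 1/72
The forms do not match — not equal.


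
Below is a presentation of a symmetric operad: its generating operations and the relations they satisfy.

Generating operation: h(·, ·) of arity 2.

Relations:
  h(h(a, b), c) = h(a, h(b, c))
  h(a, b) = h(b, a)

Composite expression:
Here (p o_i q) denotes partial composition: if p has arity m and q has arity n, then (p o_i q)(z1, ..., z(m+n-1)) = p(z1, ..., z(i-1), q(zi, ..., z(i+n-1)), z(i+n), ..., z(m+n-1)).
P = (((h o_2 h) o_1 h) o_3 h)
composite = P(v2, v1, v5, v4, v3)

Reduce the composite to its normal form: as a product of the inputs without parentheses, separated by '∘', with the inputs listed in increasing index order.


Both nesting and order wash out for h; what remains is which v's occur.
h(v2, v1) spells out as v2 ∘ v1
h(v5, v4) spells out as v5 ∘ v4
h(h(v5, v4), v3) spells out as v5 ∘ v4 ∘ v3
h(h(v2, v1), h(h(v5, v4), v3)) spells out as v2 ∘ v1 ∘ v5 ∘ v4 ∘ v3
putting the inputs in ascending order: v1 ∘ v2 ∘ v3 ∘ v4 ∘ v5

v1 ∘ v2 ∘ v3 ∘ v4 ∘ v5


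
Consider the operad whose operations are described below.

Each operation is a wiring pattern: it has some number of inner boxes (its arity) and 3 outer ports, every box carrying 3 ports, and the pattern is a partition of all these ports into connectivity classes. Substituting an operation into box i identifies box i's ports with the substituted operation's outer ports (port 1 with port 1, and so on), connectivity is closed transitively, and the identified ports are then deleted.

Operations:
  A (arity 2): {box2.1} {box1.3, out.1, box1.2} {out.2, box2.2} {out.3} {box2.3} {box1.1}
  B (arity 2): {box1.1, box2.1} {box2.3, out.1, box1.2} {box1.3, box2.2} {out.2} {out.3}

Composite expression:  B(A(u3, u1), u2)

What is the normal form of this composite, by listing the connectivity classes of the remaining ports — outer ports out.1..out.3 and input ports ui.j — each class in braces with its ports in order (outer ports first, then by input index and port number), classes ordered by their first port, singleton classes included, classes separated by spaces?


{out.1, u1.2, u2.3} {out.2} {out.3} {u1.1} {u1.3} {u2.1, u3.2, u3.3} {u2.2} {u3.1}

Reachability decides: close wires over B-identified ports.
through A, on inputs (u3, u1): {out.1, u3.2, u3.3} {out.2, u1.2} {out.3} {u1.1} {u1.3} {u3.1} (out.j = stage outer ports)
through B, on inputs (u3, u1, u2): {out.1, u1.2, u2.3} {out.2} {out.3} {u1.1} {u1.3} {u2.1, u3.2, u3.3} {u2.2} {u3.1} (out.j = stage outer ports)


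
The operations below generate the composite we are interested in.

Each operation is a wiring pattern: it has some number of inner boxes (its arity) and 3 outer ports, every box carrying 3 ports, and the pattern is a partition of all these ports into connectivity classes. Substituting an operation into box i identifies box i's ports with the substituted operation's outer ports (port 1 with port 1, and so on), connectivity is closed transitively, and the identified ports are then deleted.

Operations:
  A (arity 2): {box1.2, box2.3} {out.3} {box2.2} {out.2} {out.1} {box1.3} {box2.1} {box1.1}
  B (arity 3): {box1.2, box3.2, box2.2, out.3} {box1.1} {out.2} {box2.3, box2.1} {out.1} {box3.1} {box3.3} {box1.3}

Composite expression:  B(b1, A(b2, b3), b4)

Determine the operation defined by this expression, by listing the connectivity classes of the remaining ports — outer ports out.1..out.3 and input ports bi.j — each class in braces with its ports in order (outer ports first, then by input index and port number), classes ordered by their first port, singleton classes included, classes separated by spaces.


Substituting into B glues patterns; closure does the rest.
A over (b2, b3) gives {out.1} {out.2} {out.3} {b2.1} {b2.2, b3.3} {b2.3} {b3.1} {b3.2}, out.j being that stage's outer ports
B over (b1, b2, b3, b4) gives {out.1} {out.2} {out.3, b1.2, b4.2} {b1.1} {b1.3} {b2.1} {b2.2, b3.3} {b2.3} {b3.1} {b3.2} {b4.1} {b4.3}, out.j being that stage's outer ports

{out.1} {out.2} {out.3, b1.2, b4.2} {b1.1} {b1.3} {b2.1} {b2.2, b3.3} {b2.3} {b3.1} {b3.2} {b4.1} {b4.3}


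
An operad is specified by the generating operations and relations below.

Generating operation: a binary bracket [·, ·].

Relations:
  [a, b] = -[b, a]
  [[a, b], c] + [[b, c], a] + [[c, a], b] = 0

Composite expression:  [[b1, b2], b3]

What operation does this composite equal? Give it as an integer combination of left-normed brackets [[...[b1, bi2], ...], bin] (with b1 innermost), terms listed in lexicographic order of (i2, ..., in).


[[b1, b2], b3]

Left-normed coefficients sit on the b1-initial expansion words.
Composite bracket: [[b1, b2], b3]
Applying ab - ba throughout gives 4 signed words (2^2 = 4).
Words beginning with b1 determine it all:
  b1b2b3 appears with sign +1, giving the term +[[b1, b2], b3]


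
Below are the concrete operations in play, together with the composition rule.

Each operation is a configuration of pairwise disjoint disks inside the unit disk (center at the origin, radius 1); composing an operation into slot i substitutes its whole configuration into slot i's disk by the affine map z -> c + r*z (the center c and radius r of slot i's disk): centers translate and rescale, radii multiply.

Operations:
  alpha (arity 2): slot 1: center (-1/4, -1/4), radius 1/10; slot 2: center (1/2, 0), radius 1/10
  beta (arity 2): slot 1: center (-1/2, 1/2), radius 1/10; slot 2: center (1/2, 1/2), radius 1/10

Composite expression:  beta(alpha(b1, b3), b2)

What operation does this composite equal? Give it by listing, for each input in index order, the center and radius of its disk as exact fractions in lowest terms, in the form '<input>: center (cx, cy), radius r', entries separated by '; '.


b1: center (-21/40, 19/40), radius 1/100; b2: center (1/2, 1/2), radius 1/10; b3: center (-9/20, 1/2), radius 1/100


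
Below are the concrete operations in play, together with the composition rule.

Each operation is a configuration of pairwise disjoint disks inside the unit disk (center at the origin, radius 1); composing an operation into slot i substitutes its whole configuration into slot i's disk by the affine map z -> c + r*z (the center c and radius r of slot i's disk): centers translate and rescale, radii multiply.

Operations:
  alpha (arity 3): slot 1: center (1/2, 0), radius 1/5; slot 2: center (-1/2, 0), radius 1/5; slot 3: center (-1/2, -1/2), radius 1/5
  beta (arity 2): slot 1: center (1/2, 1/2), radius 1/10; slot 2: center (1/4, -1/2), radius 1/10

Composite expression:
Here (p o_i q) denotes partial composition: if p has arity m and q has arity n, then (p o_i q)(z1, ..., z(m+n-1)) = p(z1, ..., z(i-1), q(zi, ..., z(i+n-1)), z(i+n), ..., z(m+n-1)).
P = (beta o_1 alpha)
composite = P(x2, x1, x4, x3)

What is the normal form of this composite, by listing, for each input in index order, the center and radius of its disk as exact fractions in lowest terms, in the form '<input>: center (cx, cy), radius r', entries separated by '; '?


x1: center (9/20, 1/2), radius 1/50; x2: center (11/20, 1/2), radius 1/50; x3: center (1/4, -1/2), radius 1/10; x4: center (9/20, 9/20), radius 1/50

Nesting under beta composes maps z -> c + r*z down each x-path.
input x2: applying the 2 nested substitutions gives center (11/20, 1/2), radius 1/50
input x1: applying the 2 nested substitutions gives center (9/20, 1/2), radius 1/50
input x4: applying the 2 nested substitutions gives center (9/20, 9/20), radius 1/50
input x3: applying the 1 nested substitution gives center (1/4, -1/2), radius 1/10


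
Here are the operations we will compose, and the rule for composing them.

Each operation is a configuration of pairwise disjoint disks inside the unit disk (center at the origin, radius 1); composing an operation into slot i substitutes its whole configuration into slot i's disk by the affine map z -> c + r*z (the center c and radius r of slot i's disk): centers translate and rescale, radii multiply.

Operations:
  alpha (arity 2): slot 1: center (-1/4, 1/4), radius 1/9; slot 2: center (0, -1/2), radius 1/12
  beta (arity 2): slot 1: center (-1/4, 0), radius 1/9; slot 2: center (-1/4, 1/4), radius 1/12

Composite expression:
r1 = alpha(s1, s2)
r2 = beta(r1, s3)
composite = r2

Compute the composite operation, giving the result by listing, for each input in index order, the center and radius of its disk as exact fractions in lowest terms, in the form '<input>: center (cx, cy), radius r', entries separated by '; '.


s1: center (-5/18, 1/36), radius 1/81; s2: center (-1/4, -1/18), radius 1/108; s3: center (-1/4, 1/4), radius 1/12


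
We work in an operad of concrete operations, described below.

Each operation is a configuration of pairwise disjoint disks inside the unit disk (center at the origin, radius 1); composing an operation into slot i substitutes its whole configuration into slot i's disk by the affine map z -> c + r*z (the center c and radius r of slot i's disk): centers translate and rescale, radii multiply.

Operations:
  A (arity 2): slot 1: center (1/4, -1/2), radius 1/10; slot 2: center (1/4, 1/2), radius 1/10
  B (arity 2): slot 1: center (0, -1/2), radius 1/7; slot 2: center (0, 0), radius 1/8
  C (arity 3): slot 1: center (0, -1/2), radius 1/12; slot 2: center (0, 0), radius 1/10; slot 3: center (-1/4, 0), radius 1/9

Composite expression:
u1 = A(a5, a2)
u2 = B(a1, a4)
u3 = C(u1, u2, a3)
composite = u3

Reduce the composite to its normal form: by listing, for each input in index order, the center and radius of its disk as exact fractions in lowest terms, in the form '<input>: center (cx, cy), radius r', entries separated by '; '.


a1: center (0, -1/20), radius 1/70; a2: center (1/48, -11/24), radius 1/120; a3: center (-1/4, 0), radius 1/9; a4: center (0, 0), radius 1/80; a5: center (1/48, -13/24), radius 1/120

Below C, radii multiply path by path; the a-disk centers shift.
for a5, the 2-step affine chain lands on center (1/48, -13/24), radius 1/120
for a2, the 2-step affine chain lands on center (1/48, -11/24), radius 1/120
for a1, the 2-step affine chain lands on center (0, -1/20), radius 1/70
for a4, the 2-step affine chain lands on center (0, 0), radius 1/80
for a3, the 1-step affine chain lands on center (-1/4, 0), radius 1/9


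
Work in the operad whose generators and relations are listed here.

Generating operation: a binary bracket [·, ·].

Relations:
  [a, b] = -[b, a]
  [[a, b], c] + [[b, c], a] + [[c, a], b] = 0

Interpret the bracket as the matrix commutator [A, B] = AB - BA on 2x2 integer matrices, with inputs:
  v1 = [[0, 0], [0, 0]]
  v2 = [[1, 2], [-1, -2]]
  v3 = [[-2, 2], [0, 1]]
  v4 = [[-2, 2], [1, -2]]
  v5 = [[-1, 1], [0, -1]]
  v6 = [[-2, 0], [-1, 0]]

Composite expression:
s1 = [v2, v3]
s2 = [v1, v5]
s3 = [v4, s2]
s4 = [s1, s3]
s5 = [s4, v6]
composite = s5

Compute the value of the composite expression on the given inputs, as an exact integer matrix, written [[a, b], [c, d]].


[[0, 0], [0, 0]]

[v2, v3] = [[2, 12], [3, -2]]
[v1, v5] = [[0, 0], [0, 0]]
[v4, [v1, v5]] = [[0, 0], [0, 0]]
[[v2, v3], [v4, [v1, v5]]] = [[0, 0], [0, 0]]
[[[v2, v3], [v4, [v1, v5]]], v6] = [[0, 0], [0, 0]]


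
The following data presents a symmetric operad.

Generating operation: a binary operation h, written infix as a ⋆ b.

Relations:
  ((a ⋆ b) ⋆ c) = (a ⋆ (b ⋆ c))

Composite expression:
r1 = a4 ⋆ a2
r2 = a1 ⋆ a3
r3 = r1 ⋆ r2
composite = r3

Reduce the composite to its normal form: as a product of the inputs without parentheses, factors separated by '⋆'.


The h-tree's shape is irrelevant; the a-reading-order decides.
(a4 ⋆ a2) spells out as a4 ⋆ a2
(a1 ⋆ a3) spells out as a1 ⋆ a3
((a4 ⋆ a2) ⋆ (a1 ⋆ a3)) spells out as a4 ⋆ a2 ⋆ a1 ⋆ a3

a4 ⋆ a2 ⋆ a1 ⋆ a3


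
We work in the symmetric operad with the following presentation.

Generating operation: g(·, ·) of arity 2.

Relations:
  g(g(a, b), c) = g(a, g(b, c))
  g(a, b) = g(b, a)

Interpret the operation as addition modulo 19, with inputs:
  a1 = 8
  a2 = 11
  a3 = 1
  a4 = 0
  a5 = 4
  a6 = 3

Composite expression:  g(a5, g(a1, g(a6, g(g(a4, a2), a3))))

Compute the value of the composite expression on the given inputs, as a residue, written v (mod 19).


g(a4, a2) = 11
g(g(a4, a2), a3) = 12
g(a6, g(g(a4, a2), a3)) = 15
g(a1, g(a6, g(g(a4, a2), a3))) = 4
g(a5, g(a1, g(a6, g(g(a4, a2), a3)))) = 8

8 (mod 19)


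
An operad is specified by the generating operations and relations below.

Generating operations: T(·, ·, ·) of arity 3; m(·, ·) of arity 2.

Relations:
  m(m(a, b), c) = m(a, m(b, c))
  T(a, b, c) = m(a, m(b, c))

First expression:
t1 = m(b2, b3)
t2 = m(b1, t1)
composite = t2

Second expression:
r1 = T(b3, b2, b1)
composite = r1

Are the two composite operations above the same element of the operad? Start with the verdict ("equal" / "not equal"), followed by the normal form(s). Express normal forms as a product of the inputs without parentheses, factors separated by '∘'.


The first expression, normalized: b1 ∘ b2 ∘ b3
The second expression, normalized: b3 ∘ b2 ∘ b1
The forms do not match — not equal.

not equal; the first gives b1 ∘ b2 ∘ b3 and the second b3 ∘ b2 ∘ b1


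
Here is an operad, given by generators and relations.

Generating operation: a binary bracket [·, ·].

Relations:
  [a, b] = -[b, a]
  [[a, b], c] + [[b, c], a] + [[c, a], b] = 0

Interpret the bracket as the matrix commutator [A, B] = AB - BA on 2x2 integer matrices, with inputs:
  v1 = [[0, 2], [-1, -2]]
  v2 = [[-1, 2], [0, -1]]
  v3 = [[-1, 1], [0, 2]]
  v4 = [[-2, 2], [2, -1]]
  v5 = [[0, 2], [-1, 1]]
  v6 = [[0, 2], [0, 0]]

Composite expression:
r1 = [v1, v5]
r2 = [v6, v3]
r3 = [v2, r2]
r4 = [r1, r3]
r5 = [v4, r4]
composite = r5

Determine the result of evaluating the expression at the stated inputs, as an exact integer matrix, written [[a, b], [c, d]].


[v1, v5] = [[0, 6], [3, 0]]
[v6, v3] = [[0, 6], [0, 0]]
[v2, [v6, v3]] = [[0, 0], [0, 0]]
[[v1, v5], [v2, [v6, v3]]] = [[0, 0], [0, 0]]
[v4, [[v1, v5], [v2, [v6, v3]]]] = [[0, 0], [0, 0]]

[[0, 0], [0, 0]]


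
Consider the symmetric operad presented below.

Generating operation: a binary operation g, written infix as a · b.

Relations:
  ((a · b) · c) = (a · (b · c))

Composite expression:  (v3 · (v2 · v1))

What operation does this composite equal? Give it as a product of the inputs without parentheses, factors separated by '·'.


v3 · v2 · v1

Under associativity of g, the answer is the v's in reading order.
(v2 · v1) collapses to v2 · v1
(v3 · (v2 · v1)) collapses to v3 · v2 · v1


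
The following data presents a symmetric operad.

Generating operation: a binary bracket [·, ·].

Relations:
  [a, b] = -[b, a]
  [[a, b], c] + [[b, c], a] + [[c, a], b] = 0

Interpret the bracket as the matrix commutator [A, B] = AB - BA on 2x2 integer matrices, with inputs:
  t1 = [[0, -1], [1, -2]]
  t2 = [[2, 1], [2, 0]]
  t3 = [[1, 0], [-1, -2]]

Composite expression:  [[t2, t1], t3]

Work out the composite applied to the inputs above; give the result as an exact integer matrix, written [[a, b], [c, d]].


[[4, 12], [12, -4]]

[t2, t1] = [[3, -4], [2, -3]]
[[t2, t1], t3] = [[4, 12], [12, -4]]


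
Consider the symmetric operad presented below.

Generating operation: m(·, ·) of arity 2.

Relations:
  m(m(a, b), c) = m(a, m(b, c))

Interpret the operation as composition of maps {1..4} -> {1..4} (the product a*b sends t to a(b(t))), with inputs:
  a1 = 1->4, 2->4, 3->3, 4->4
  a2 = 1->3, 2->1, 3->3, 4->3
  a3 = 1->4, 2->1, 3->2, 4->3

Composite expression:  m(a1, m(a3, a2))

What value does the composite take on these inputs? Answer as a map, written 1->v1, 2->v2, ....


m(a3, a2) = 1->2, 2->4, 3->2, 4->2
m(a1, m(a3, a2)) = 1->4, 2->4, 3->4, 4->4

1->4, 2->4, 3->4, 4->4


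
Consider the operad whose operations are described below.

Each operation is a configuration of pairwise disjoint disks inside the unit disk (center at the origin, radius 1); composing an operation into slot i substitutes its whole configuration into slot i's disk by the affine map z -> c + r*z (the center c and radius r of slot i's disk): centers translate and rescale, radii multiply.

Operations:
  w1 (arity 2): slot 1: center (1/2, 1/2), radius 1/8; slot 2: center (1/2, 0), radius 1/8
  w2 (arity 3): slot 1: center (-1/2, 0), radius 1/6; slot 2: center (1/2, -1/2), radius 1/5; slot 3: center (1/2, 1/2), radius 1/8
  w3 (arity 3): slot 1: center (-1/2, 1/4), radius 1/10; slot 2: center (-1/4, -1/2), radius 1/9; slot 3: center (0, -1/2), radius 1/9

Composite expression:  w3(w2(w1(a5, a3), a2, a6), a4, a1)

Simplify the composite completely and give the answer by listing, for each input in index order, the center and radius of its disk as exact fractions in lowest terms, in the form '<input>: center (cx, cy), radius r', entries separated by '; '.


a1: center (0, -1/2), radius 1/9; a2: center (-9/20, 1/5), radius 1/50; a3: center (-13/24, 1/4), radius 1/480; a4: center (-1/4, -1/2), radius 1/9; a5: center (-13/24, 31/120), radius 1/480; a6: center (-9/20, 3/10), radius 1/80


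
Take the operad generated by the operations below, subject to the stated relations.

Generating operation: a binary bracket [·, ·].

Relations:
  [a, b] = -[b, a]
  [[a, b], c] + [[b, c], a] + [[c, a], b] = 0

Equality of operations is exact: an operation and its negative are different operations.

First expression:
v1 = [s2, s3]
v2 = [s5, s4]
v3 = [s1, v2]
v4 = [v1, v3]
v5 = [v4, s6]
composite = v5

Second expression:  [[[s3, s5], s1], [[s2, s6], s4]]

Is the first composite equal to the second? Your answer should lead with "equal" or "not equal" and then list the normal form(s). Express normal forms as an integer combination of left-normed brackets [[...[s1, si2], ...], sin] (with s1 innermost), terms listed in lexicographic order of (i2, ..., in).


Normal form of the first expression: [[[[[s1, s4], s5], s2], s3], s6] - [[[[[s1, s4], s5], s3], s2], s6] - [[[[[s1, s5], s4], s2], s3], s6] + [[[[[s1, s5], s4], s3], s2], s6]
Normal form of the second expression: -[[[[[s1, s3], s5], s2], s6], s4] + [[[[[s1, s3], s5], s4], s2], s6] - [[[[[s1, s3], s5], s4], s6], s2] + [[[[[s1, s3], s5], s6], s2], s4] + [[[[[s1, s5], s3], s2], s6], s4] - [[[[[s1, s5], s3], s4], s2], s6] + [[[[[s1, s5], s3], s4], s6], s2] - [[[[[s1, s5], s3], s6], s2], s4]
The normal forms differ: not equal.

not equal; first: [[[[[s1, s4], s5], s2], s3], s6] - [[[[[s1, s4], s5], s3], s2], s6] - [[[[[s1, s5], s4], s2], s3], s6] + [[[[[s1, s5], s4], s3], s2], s6]; second: -[[[[[s1, s3], s5], s2], s6], s4] + [[[[[s1, s3], s5], s4], s2], s6] - [[[[[s1, s3], s5], s4], s6], s2] + [[[[[s1, s3], s5], s6], s2], s4] + [[[[[s1, s5], s3], s2], s6], s4] - [[[[[s1, s5], s3], s4], s2], s6] + [[[[[s1, s5], s3], s4], s6], s2] - [[[[[s1, s5], s3], s6], s2], s4]


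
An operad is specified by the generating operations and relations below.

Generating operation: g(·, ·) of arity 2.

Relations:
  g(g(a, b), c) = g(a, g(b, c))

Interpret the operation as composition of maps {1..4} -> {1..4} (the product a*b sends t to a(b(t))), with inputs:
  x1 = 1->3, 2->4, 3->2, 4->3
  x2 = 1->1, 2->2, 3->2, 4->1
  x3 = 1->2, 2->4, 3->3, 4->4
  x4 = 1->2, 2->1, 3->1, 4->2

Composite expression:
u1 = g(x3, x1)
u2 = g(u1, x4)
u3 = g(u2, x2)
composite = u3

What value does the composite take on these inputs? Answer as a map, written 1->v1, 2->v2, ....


1->4, 2->3, 3->3, 4->4

g(x3, x1) = 1->3, 2->4, 3->4, 4->3
g(g(x3, x1), x4) = 1->4, 2->3, 3->3, 4->4
g(g(g(x3, x1), x4), x2) = 1->4, 2->3, 3->3, 4->4


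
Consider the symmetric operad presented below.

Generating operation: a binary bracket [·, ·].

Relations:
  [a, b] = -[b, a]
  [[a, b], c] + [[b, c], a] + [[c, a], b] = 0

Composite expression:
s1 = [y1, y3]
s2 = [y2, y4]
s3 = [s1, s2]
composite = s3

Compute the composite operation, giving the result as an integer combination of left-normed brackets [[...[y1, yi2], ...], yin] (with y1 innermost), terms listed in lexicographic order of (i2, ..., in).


[[[y1, y3], y2], y4] - [[[y1, y3], y4], y2]


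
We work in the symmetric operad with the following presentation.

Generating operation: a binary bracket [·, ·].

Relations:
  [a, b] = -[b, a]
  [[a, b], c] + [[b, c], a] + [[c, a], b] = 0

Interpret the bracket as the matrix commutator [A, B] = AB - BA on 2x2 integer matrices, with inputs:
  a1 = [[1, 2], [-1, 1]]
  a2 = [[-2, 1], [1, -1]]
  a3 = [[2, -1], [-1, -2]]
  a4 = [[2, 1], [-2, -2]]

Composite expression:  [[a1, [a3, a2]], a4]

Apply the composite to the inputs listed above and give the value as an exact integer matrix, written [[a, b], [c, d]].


[[0, -6], [-12, 0]]

[a3, a2] = [[0, 3], [-3, 0]]
[a1, [a3, a2]] = [[-3, 0], [0, 3]]
[[a1, [a3, a2]], a4] = [[0, -6], [-12, 0]]


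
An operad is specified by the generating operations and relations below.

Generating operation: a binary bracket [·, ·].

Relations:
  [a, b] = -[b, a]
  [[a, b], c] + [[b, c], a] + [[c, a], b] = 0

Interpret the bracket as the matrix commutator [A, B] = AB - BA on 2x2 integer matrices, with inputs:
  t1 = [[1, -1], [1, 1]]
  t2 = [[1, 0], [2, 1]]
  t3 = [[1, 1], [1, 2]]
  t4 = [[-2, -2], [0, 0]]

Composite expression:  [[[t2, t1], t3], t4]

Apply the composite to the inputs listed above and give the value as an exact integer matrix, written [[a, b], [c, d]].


[[-8, 8], [8, 8]]

[t2, t1] = [[2, 0], [0, -2]]
[[t2, t1], t3] = [[0, 4], [-4, 0]]
[[[t2, t1], t3], t4] = [[-8, 8], [8, 8]]
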